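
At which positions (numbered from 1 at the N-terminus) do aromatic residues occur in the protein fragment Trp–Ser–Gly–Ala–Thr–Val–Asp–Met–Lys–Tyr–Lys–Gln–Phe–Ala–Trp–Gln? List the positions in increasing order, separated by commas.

1, 10, 13, 15

Phenylalanine (F), tryptophan (W), and tyrosine (Y) have aromatic ring side chains.
Matching residues: Trp1, Tyr10, Phe13, Trp15.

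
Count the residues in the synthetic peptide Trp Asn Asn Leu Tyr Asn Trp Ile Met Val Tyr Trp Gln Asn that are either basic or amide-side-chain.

5

Basic: H, K, R. Amide-side-chain: N, Q.
Basic residues here: none (0).
Amide-side-chain residues here: Asn2, Asn3, Asn6, Gln13, Asn14 (5).
The two groups share no amino acid, so total = 0 + 5 = 5.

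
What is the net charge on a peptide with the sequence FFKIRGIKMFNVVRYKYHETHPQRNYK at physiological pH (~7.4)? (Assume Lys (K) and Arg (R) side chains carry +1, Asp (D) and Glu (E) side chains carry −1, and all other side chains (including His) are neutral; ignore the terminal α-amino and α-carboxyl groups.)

+6

Positive (K, R): K3, R5, K8, R14, K16, R24, K27 → +7.
Negative (D, E): E19 → −1.
Net charge = (+7) + (−1) = +6.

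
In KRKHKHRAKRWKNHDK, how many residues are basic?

Lysine (K), arginine (R), and histidine (H) have basic, nitrogen-containing side chains.
Matching residues: K1, R2, K3, H4, K5, H6, R7, K9, R10, K12, H14, K16.

12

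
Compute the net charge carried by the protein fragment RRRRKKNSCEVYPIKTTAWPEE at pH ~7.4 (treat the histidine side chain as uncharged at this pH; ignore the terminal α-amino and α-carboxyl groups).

Near pH 7.4, K and R contribute +1 each, D and E contribute −1 each, and every other side chain (His included, as stated) is uncharged.
Positive (K, R): R1, R2, R3, R4, K5, K6, K15 → +7.
Negative (D, E): E10, E21, E22 → −3.
Net charge = (+7) + (−3) = +4.

+4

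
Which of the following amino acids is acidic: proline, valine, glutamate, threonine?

The acidic residues are Asp (D) and Glu (E), whose side chains end in a carboxylate group.
Of the listed options, only glutamate belongs to this group.

glutamate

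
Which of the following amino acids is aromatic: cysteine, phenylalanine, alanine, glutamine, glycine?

phenylalanine

F, W, and Y each carry an aromatic ring on the side chain.
Of the listed options, only phenylalanine belongs to this group.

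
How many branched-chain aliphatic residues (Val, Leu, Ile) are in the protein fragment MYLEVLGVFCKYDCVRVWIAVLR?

9

Matching residues: L3, V5, L6, V8, V15, V17, I19, V21, L22.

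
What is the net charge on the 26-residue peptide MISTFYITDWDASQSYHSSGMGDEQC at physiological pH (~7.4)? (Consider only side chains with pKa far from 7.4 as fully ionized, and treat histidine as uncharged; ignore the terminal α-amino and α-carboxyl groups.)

-4

At pH ~7.4 the Lys and Arg side chains are protonated (+1), the Asp and Glu side chains are deprotonated (−1), and with His taken as neutral all other side chains carry no charge.
Positive (K, R): none → +0.
Negative (D, E): D9, D11, D23, E24 → −4.
Net charge = (+0) + (−4) = −4.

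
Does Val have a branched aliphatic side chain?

Valine (V), leucine (L), and isoleucine (I) are the branched-chain amino acids.
Valine is in this group.

Yes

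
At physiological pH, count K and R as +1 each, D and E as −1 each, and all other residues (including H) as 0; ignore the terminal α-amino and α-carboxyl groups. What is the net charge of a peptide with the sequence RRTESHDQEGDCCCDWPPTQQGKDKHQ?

Positive (K, R): R1, R2, K23, K25 → +4.
Negative (D, E): E4, D7, E9, D11, D15, D24 → −6.
Net charge = (+4) + (−6) = −2.

-2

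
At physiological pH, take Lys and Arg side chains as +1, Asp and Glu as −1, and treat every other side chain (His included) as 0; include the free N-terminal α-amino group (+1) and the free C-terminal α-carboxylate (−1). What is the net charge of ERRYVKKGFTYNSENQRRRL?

+5

Positive (K, R): R2, R3, K6, K7, R17, R18, R19 → +7.
Negative (D, E): E1, E14 → −2.
The N-terminus (+1) and C-terminus (−1) cancel.
Net charge = (+7) + (−2) = +5.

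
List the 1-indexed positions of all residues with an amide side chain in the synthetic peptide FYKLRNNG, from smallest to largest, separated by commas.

6, 7

Asparagine (N) and glutamine (Q) have uncharged amide side chains.
Matching residues: N6, N7.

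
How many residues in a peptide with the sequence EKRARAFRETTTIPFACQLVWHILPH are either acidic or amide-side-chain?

3

Acidic: D, E. Amide-side-chain: N, Q.
Acidic residues here: E1, E9 (2).
Amide-side-chain residues here: Q18 (1).
The two groups share no amino acid, so total = 2 + 1 = 3.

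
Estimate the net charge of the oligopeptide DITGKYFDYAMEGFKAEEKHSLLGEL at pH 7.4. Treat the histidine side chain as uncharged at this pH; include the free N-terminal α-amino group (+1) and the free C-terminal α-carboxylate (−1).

At pH ~7.4 the Lys and Arg side chains are protonated (+1), the Asp and Glu side chains are deprotonated (−1), and with His taken as neutral all other side chains carry no charge.
Positive (K, R): K5, K15, K19 → +3.
Negative (D, E): D1, D8, E12, E17, E18, E25 → −6.
The N-terminus (+1) and C-terminus (−1) cancel.
Net charge = (+3) + (−6) = −3.

-3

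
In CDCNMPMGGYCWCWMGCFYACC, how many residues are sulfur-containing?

10

The sulfur-bearing residues are cysteine (–SH) and methionine (–S–CH₃).
Matching residues: C1, C3, M5, M7, C11, C13, M15, C17, C21, C22.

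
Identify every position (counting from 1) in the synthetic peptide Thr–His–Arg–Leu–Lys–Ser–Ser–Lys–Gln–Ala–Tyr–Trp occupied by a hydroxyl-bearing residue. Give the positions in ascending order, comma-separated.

The –OH-bearing residues are Ser, Thr (aliphatic alcohols), and Tyr (phenol).
Matching residues: Thr1, Ser6, Ser7, Tyr11.

1, 6, 7, 11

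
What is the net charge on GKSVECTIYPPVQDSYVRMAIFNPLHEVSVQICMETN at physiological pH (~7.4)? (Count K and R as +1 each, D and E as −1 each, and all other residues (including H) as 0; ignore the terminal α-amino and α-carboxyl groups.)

-2

Positive (K, R): K2, R18 → +2.
Negative (D, E): E5, D14, E27, E35 → −4.
Net charge = (+2) + (−4) = −2.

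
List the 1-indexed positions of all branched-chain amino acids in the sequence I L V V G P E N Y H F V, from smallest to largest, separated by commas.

1, 2, 3, 4, 12

The BCAAs are Val, Leu, and Ile — aliphatic side chains with a branch point.
Matching residues: I1, L2, V3, V4, V12.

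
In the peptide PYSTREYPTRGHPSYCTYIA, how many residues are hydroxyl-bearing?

9

S, T, and Y are the three residues with a side-chain hydroxyl.
Matching residues: Y2, S3, T4, Y7, T9, S14, Y15, T17, Y18.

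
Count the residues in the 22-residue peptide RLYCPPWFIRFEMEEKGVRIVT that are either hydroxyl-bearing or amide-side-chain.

2

Hydroxyl-bearing: S, T, Y. Amide-side-chain: N, Q.
Hydroxyl-bearing residues here: Y3, T22 (2).
Amide-side-chain residues here: none (0).
The two groups share no amino acid, so total = 2 + 0 = 2.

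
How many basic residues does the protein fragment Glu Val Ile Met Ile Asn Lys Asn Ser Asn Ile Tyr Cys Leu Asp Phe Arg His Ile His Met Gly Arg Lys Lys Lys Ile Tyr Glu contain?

Lysine (K), arginine (R), and histidine (H) have basic, nitrogen-containing side chains.
Matching residues: Lys7, Arg17, His18, His20, Arg23, Lys24, Lys25, Lys26.

8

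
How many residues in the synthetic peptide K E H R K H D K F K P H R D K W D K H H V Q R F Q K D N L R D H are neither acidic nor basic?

Acidic: D, E. Basic: K, R, H. All other residues are neither.
Matching residues: F9, P11, W16, V21, Q22, F24, Q25, N28, L29.

9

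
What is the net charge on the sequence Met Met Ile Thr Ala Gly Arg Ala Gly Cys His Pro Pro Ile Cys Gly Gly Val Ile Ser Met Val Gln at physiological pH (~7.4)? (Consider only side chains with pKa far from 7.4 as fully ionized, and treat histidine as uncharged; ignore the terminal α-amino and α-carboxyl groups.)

+1

The side chains ionized at physiological pH are Lys/Arg (+1) and Asp/Glu (−1); with His treated as neutral, nothing else contributes.
Positive (K, R): Arg7 → +1.
Negative (D, E): none → −0.
Net charge = (+1) + (−0) = +1.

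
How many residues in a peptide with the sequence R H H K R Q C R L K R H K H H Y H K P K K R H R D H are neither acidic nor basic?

Acidic: D, E. Basic: K, R, H. All other residues are neither.
Matching residues: Q6, C7, L9, Y16, P19.

5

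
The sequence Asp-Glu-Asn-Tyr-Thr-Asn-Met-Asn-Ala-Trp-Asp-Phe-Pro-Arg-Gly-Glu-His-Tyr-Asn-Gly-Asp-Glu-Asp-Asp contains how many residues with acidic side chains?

The acidic residues are Asp (D) and Glu (E), whose side chains end in a carboxylate group.
Matching residues: Asp1, Glu2, Asp11, Glu16, Asp21, Glu22, Asp23, Asp24.

8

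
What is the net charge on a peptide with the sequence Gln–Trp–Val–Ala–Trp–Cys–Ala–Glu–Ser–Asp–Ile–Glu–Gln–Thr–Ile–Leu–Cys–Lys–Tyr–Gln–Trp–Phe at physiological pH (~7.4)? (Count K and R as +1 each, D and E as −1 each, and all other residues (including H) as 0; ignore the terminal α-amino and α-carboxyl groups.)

Positive (K, R): Lys18 → +1.
Negative (D, E): Glu8, Asp10, Glu12 → −3.
Net charge = (+1) + (−3) = −2.

-2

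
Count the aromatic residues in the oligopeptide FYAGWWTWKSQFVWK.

7

F, W, and Y each carry an aromatic ring on the side chain.
Matching residues: F1, Y2, W5, W6, W8, F12, W14.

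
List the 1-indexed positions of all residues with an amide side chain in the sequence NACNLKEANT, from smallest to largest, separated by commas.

1, 4, 9

Asparagine (N) and glutamine (Q) have uncharged amide side chains.
Matching residues: N1, N4, N9.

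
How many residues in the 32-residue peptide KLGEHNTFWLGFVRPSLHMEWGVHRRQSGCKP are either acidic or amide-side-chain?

4

Acidic: D, E. Amide-side-chain: N, Q.
Acidic residues here: E4, E20 (2).
Amide-side-chain residues here: N6, Q27 (2).
The two groups share no amino acid, so total = 2 + 2 = 4.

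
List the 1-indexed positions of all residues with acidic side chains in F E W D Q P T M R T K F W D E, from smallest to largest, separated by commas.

Aspartate (D) and glutamate (E) have carboxylic-acid side chains and are the acidic amino acids.
Matching residues: E2, D4, D14, E15.

2, 4, 14, 15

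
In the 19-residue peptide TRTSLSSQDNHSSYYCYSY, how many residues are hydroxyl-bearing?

The –OH-bearing residues are Ser, Thr (aliphatic alcohols), and Tyr (phenol).
Matching residues: T1, T3, S4, S6, S7, S12, S13, Y14, Y15, Y17, S18, Y19.

12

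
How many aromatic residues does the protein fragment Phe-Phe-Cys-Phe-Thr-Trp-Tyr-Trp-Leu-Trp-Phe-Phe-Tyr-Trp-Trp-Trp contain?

13

The aromatic amino acids are Phe (F, benzyl), Trp (W, indole), and Tyr (Y, phenol).
Matching residues: Phe1, Phe2, Phe4, Trp6, Tyr7, Trp8, Trp10, Phe11, Phe12, Tyr13, Trp14, Trp15, Trp16.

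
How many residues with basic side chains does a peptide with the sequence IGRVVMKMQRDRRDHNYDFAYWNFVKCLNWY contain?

7

K, R, and H are the three residues with basic side chains (ε-amine, guanidinium, and imidazole respectively).
Matching residues: R3, K7, R10, R12, R13, H15, K26.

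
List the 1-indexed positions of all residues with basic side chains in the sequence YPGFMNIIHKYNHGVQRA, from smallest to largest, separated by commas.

9, 10, 13, 17

K, R, and H are the three residues with basic side chains (ε-amine, guanidinium, and imidazole respectively).
Matching residues: H9, K10, H13, R17.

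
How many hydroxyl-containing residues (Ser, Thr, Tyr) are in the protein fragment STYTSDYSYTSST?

Matching residues: S1, T2, Y3, T4, S5, Y7, S8, Y9, T10, S11, S12, T13.

12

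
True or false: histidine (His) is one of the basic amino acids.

Lysine (K), arginine (R), and histidine (H) have basic, nitrogen-containing side chains.
Histidine is in this group.

True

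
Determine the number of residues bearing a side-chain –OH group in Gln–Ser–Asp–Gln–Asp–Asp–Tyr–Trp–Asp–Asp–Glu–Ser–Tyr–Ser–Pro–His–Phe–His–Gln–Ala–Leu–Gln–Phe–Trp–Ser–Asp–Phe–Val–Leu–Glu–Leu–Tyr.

Serine (S), threonine (T), and tyrosine (Y) each carry a hydroxyl group on the side chain.
Matching residues: Ser2, Tyr7, Ser12, Tyr13, Ser14, Ser25, Tyr32.

7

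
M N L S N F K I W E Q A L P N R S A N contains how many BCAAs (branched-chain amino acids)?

3

The BCAAs are Val, Leu, and Ile — aliphatic side chains with a branch point.
Matching residues: L3, I8, L13.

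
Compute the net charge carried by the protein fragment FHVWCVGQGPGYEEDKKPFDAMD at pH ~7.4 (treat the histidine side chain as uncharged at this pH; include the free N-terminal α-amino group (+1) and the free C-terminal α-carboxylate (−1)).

At pH ~7.4 the Lys and Arg side chains are protonated (+1), the Asp and Glu side chains are deprotonated (−1), and with His taken as neutral all other side chains carry no charge.
Positive (K, R): K16, K17 → +2.
Negative (D, E): E13, E14, D15, D20, D23 → −5.
The N-terminus (+1) and C-terminus (−1) cancel.
Net charge = (+2) + (−5) = −3.

-3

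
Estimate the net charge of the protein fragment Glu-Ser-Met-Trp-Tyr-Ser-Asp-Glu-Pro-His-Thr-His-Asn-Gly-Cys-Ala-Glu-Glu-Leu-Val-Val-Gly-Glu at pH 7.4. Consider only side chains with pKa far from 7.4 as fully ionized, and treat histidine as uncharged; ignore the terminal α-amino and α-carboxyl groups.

-6

At pH ~7.4 the Lys and Arg side chains are protonated (+1), the Asp and Glu side chains are deprotonated (−1), and with His taken as neutral all other side chains carry no charge.
Positive (K, R): none → +0.
Negative (D, E): Glu1, Asp7, Glu8, Glu17, Glu18, Glu23 → −6.
Net charge = (+0) + (−6) = −6.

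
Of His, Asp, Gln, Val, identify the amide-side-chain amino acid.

Gln

Asparagine (N) and glutamine (Q) have uncharged amide side chains.
Of the listed options, only Gln belongs to this group.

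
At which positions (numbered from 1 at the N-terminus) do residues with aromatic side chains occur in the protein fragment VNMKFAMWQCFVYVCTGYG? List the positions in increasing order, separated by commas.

The aromatic amino acids are Phe (F, benzyl), Trp (W, indole), and Tyr (Y, phenol).
Matching residues: F5, W8, F11, Y13, Y18.

5, 8, 11, 13, 18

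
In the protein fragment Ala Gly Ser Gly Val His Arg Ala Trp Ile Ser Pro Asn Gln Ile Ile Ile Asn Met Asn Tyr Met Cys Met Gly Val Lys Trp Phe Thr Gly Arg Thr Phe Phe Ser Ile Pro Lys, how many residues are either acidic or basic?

5

Acidic: D, E. Basic: H, K, R.
Acidic residues here: none (0).
Basic residues here: His6, Arg7, Lys27, Arg32, Lys39 (5).
The two groups share no amino acid, so total = 0 + 5 = 5.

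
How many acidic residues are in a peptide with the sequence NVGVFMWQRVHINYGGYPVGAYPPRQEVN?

Only D (aspartate) and E (glutamate) carry a side-chain carboxylic acid.
Matching residues: E27.

1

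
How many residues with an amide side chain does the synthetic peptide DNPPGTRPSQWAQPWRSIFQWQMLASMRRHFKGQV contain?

Asparagine (N) and glutamine (Q) have uncharged amide side chains.
Matching residues: N2, Q10, Q13, Q20, Q22, Q34.

6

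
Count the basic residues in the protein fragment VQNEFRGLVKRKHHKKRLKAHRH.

13

The basic amino acids are Lys (K), Arg (R), and His (H).
Matching residues: R6, K10, R11, K12, H13, H14, K15, K16, R17, K19, H21, R22, H23.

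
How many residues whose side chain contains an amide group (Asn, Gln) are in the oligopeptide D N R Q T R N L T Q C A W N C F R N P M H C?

6

Matching residues: N2, Q4, N7, Q10, N14, N18.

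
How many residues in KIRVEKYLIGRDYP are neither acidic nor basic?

Acidic: D, E. Basic: K, R, H. All other residues are neither.
Matching residues: I2, V4, Y7, L8, I9, G10, Y13, P14.

8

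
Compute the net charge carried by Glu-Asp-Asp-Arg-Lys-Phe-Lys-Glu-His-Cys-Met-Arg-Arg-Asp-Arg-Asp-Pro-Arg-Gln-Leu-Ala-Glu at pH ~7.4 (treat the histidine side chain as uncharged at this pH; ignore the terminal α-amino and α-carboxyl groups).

0

The side chains ionized at physiological pH are Lys/Arg (+1) and Asp/Glu (−1); with His treated as neutral, nothing else contributes.
Positive (K, R): Arg4, Lys5, Lys7, Arg12, Arg13, Arg15, Arg18 → +7.
Negative (D, E): Glu1, Asp2, Asp3, Glu8, Asp14, Asp16, Glu22 → −7.
Net charge = (+7) + (−7) = 0.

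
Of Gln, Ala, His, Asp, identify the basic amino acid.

Lysine (K), arginine (R), and histidine (H) have basic, nitrogen-containing side chains.
Of the listed options, only His belongs to this group.

His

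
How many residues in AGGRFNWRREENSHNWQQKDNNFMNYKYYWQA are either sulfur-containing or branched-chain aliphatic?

Sulfur-containing: C, M. Branched-chain aliphatic: I, L, V.
Sulfur-containing residues here: M24 (1).
Branched-chain aliphatic residues here: none (0).
The two groups share no amino acid, so total = 1 + 0 = 1.

1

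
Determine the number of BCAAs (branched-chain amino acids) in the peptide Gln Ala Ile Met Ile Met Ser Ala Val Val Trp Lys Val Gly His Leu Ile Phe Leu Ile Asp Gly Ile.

10

Valine (V), leucine (L), and isoleucine (I) are the branched-chain amino acids.
Matching residues: Ile3, Ile5, Val9, Val10, Val13, Leu16, Ile17, Leu19, Ile20, Ile23.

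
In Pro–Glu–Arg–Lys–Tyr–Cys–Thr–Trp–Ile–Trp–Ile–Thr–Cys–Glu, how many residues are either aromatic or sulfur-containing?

Aromatic: F, W, Y. Sulfur-containing: C, M.
Aromatic residues here: Tyr5, Trp8, Trp10 (3).
Sulfur-containing residues here: Cys6, Cys13 (2).
The two groups share no amino acid, so total = 3 + 2 = 5.

5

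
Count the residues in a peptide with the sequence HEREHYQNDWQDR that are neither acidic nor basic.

Acidic: D, E. Basic: K, R, H. All other residues are neither.
Matching residues: Y6, Q7, N8, W10, Q11.

5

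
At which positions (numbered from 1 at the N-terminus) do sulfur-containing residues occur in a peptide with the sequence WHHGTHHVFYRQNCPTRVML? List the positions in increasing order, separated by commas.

14, 19

The sulfur-bearing residues are cysteine (–SH) and methionine (–S–CH₃).
Matching residues: C14, M19.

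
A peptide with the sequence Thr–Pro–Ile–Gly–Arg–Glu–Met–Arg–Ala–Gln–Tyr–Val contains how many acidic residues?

Only D (aspartate) and E (glutamate) carry a side-chain carboxylic acid.
Matching residues: Glu6.

1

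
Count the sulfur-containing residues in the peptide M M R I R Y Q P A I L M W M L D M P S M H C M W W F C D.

9

Only Cys (C) and Met (M) have a sulfur atom in the side chain.
Matching residues: M1, M2, M12, M14, M17, M20, C22, M23, C27.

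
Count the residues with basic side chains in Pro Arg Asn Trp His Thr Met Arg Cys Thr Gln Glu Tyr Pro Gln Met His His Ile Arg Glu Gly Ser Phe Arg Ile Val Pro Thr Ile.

K, R, and H are the three residues with basic side chains (ε-amine, guanidinium, and imidazole respectively).
Matching residues: Arg2, His5, Arg8, His17, His18, Arg20, Arg25.

7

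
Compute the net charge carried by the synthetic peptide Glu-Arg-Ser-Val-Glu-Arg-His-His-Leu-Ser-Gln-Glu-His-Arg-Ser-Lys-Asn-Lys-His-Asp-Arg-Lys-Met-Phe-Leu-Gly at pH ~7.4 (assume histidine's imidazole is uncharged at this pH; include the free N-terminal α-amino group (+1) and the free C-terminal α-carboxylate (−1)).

+3

The side chains ionized at physiological pH are Lys/Arg (+1) and Asp/Glu (−1); with His treated as neutral, nothing else contributes.
Positive (K, R): Arg2, Arg6, Arg14, Lys16, Lys18, Arg21, Lys22 → +7.
Negative (D, E): Glu1, Glu5, Glu12, Asp20 → −4.
The N-terminus (+1) and C-terminus (−1) cancel.
Net charge = (+7) + (−4) = +3.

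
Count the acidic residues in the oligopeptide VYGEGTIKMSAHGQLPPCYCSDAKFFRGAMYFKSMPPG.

2

Only D (aspartate) and E (glutamate) carry a side-chain carboxylic acid.
Matching residues: E4, D22.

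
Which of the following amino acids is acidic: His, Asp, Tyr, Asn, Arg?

Asp

The acidic residues are Asp (D) and Glu (E), whose side chains end in a carboxylate group.
Of the listed options, only Asp belongs to this group.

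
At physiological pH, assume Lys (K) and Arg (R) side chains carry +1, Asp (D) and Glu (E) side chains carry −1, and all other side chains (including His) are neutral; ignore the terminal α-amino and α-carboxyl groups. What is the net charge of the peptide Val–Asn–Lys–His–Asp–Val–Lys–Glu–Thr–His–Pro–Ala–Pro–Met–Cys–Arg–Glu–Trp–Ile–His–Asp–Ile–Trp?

-1

Positive (K, R): Lys3, Lys7, Arg16 → +3.
Negative (D, E): Asp5, Glu8, Glu17, Asp21 → −4.
Net charge = (+3) + (−4) = −1.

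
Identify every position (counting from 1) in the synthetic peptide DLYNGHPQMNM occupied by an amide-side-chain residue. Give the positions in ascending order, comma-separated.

4, 8, 10

Asparagine (N) and glutamine (Q) have uncharged amide side chains.
Matching residues: N4, Q8, N10.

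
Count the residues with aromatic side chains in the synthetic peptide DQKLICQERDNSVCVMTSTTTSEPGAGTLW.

F, W, and Y each carry an aromatic ring on the side chain.
Matching residues: W30.

1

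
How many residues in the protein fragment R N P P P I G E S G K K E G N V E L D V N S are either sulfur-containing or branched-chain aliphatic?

Sulfur-containing: C, M. Branched-chain aliphatic: I, L, V.
Sulfur-containing residues here: none (0).
Branched-chain aliphatic residues here: I6, V16, L18, V20 (4).
The two groups share no amino acid, so total = 0 + 4 = 4.

4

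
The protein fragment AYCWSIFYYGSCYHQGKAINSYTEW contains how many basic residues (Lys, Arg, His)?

2

Matching residues: H14, K17.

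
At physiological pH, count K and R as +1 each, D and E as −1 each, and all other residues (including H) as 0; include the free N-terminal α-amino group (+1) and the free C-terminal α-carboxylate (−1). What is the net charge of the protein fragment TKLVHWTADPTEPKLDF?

-1

Positive (K, R): K2, K14 → +2.
Negative (D, E): D9, E12, D16 → −3.
The N-terminus (+1) and C-terminus (−1) cancel.
Net charge = (+2) + (−3) = −1.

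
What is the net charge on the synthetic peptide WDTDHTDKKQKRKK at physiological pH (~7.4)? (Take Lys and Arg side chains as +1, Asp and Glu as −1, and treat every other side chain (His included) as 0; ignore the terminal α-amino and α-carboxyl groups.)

Positive (K, R): K8, K9, K11, R12, K13, K14 → +6.
Negative (D, E): D2, D4, D7 → −3.
Net charge = (+6) + (−3) = +3.

+3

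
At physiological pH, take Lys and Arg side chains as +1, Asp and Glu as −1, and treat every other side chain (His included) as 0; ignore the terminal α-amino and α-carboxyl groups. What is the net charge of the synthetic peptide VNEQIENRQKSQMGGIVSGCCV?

0

Positive (K, R): R8, K10 → +2.
Negative (D, E): E3, E6 → −2.
Net charge = (+2) + (−2) = 0.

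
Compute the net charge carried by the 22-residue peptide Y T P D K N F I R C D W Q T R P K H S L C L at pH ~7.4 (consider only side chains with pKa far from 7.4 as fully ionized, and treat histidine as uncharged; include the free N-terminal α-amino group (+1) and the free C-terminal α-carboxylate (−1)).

At pH ~7.4 the Lys and Arg side chains are protonated (+1), the Asp and Glu side chains are deprotonated (−1), and with His taken as neutral all other side chains carry no charge.
Positive (K, R): K5, R9, R15, K17 → +4.
Negative (D, E): D4, D11 → −2.
The N-terminus (+1) and C-terminus (−1) cancel.
Net charge = (+4) + (−2) = +2.

+2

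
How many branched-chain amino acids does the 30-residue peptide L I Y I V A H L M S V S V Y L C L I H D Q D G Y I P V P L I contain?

14

Valine (V), leucine (L), and isoleucine (I) are the branched-chain amino acids.
Matching residues: L1, I2, I4, V5, L8, V11, V13, L15, L17, I18, I25, V27, L29, I30.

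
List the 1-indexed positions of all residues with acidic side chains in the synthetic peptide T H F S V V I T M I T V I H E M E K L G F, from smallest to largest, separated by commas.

The acidic residues are Asp (D) and Glu (E), whose side chains end in a carboxylate group.
Matching residues: E15, E17.

15, 17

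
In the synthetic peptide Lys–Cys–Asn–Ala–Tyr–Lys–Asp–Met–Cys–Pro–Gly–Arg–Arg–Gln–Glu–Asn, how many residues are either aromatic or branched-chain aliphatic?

1

Aromatic: F, W, Y. Branched-chain aliphatic: I, L, V.
Aromatic residues here: Tyr5 (1).
Branched-chain aliphatic residues here: none (0).
The two groups share no amino acid, so total = 1 + 0 = 1.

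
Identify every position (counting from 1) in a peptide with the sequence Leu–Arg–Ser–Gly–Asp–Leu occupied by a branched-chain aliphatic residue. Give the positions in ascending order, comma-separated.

Matching residues: Leu1, Leu6.

1, 6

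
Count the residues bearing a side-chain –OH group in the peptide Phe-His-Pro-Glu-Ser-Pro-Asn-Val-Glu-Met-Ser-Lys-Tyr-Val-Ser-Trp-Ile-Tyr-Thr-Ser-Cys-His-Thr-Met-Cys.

Serine (S), threonine (T), and tyrosine (Y) each carry a hydroxyl group on the side chain.
Matching residues: Ser5, Ser11, Tyr13, Ser15, Tyr18, Thr19, Ser20, Thr23.

8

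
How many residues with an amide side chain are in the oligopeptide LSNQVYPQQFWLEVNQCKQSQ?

Only N (asparagine) and Q (glutamine) carry a side-chain carboxamide.
Matching residues: N3, Q4, Q8, Q9, N15, Q16, Q19, Q21.

8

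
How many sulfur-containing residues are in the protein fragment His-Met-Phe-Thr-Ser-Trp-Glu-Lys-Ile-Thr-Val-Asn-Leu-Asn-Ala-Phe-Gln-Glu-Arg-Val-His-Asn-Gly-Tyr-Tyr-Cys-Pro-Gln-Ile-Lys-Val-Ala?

The sulfur-bearing residues are cysteine (–SH) and methionine (–S–CH₃).
Matching residues: Met2, Cys26.

2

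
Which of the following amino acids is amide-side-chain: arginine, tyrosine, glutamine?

Only N (asparagine) and Q (glutamine) carry a side-chain carboxamide.
Of the listed options, only glutamine belongs to this group.

glutamine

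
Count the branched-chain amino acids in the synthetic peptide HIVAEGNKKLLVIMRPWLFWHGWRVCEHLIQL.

11

The BCAAs are Val, Leu, and Ile — aliphatic side chains with a branch point.
Matching residues: I2, V3, L10, L11, V12, I13, L18, V25, L29, I30, L32.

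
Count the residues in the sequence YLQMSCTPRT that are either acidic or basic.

1

Acidic: D, E. Basic: H, K, R.
Acidic residues here: none (0).
Basic residues here: R9 (1).
The two groups share no amino acid, so total = 0 + 1 = 1.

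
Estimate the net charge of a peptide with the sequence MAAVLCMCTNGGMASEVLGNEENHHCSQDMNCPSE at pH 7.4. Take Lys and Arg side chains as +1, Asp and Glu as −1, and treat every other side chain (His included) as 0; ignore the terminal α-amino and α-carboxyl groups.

-5

Positive (K, R): none → +0.
Negative (D, E): E16, E21, E22, D29, E35 → −5.
Net charge = (+0) + (−5) = −5.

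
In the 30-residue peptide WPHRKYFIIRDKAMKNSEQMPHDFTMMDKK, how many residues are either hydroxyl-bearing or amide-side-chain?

Hydroxyl-bearing: S, T, Y. Amide-side-chain: N, Q.
Hydroxyl-bearing residues here: Y6, S17, T25 (3).
Amide-side-chain residues here: N16, Q19 (2).
The two groups share no amino acid, so total = 3 + 2 = 5.

5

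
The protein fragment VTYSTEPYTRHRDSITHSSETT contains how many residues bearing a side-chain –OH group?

Serine (S), threonine (T), and tyrosine (Y) each carry a hydroxyl group on the side chain.
Matching residues: T2, Y3, S4, T5, Y8, T9, S14, T16, S18, S19, T21, T22.

12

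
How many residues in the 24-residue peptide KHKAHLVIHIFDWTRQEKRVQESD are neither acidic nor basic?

12

Acidic: D, E. Basic: K, R, H. All other residues are neither.
Matching residues: A4, L6, V7, I8, I10, F11, W13, T14, Q16, V20, Q21, S23.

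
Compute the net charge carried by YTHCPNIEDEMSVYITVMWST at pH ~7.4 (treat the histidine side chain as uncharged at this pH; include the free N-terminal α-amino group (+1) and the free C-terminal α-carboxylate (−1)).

-3

Near pH 7.4, K and R contribute +1 each, D and E contribute −1 each, and every other side chain (His included, as stated) is uncharged.
Positive (K, R): none → +0.
Negative (D, E): E8, D9, E10 → −3.
The N-terminus (+1) and C-terminus (−1) cancel.
Net charge = (+0) + (−3) = −3.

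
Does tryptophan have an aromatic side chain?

Yes

The aromatic amino acids are Phe (F, benzyl), Trp (W, indole), and Tyr (Y, phenol).
Tryptophan is in this group.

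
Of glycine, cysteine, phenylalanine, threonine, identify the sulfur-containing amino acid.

cysteine

Cysteine (C, thiol) and methionine (M, thioether) are the two sulfur-containing amino acids.
Of the listed options, only cysteine belongs to this group.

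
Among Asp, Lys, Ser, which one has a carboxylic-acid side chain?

Asp

The acidic residues are Asp (D) and Glu (E), whose side chains end in a carboxylate group.
Of the listed options, only Asp belongs to this group.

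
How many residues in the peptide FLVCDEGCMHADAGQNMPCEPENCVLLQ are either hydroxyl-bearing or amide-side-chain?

Hydroxyl-bearing: S, T, Y. Amide-side-chain: N, Q.
Hydroxyl-bearing residues here: none (0).
Amide-side-chain residues here: Q15, N16, N23, Q28 (4).
The two groups share no amino acid, so total = 0 + 4 = 4.

4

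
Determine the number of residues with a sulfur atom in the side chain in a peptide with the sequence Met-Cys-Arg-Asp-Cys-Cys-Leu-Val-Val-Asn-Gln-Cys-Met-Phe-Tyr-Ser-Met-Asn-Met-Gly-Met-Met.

Only Cys (C) and Met (M) have a sulfur atom in the side chain.
Matching residues: Met1, Cys2, Cys5, Cys6, Cys12, Met13, Met17, Met19, Met21, Met22.

10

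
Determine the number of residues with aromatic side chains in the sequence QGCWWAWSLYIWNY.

6

The aromatic amino acids are Phe (F, benzyl), Trp (W, indole), and Tyr (Y, phenol).
Matching residues: W4, W5, W7, Y10, W12, Y14.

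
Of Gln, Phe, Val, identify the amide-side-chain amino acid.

Gln

Only N (asparagine) and Q (glutamine) carry a side-chain carboxamide.
Of the listed options, only Gln belongs to this group.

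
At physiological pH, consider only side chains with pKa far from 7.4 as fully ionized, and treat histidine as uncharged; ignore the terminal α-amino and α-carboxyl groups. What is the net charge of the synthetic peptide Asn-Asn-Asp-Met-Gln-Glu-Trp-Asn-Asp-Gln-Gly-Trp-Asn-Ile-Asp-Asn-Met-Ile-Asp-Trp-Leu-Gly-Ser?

-5

The side chains ionized at physiological pH are Lys/Arg (+1) and Asp/Glu (−1); with His treated as neutral, nothing else contributes.
Positive (K, R): none → +0.
Negative (D, E): Asp3, Glu6, Asp9, Asp15, Asp19 → −5.
Net charge = (+0) + (−5) = −5.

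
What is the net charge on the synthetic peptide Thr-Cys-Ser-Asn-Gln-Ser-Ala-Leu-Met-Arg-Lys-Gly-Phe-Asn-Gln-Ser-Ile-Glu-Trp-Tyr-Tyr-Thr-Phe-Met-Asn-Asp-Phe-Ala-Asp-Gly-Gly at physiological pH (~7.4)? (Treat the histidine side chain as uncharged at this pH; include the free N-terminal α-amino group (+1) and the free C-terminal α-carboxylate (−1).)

At pH ~7.4 the Lys and Arg side chains are protonated (+1), the Asp and Glu side chains are deprotonated (−1), and with His taken as neutral all other side chains carry no charge.
Positive (K, R): Arg10, Lys11 → +2.
Negative (D, E): Glu18, Asp26, Asp29 → −3.
The N-terminus (+1) and C-terminus (−1) cancel.
Net charge = (+2) + (−3) = −1.

-1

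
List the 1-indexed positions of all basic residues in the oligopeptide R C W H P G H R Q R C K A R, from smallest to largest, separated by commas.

1, 4, 7, 8, 10, 12, 14

K, R, and H are the three residues with basic side chains (ε-amine, guanidinium, and imidazole respectively).
Matching residues: R1, H4, H7, R8, R10, K12, R14.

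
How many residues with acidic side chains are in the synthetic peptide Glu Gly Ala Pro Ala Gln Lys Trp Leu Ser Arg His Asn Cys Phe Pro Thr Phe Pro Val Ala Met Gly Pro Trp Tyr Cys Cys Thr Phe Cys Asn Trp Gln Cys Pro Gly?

1

The acidic residues are Asp (D) and Glu (E), whose side chains end in a carboxylate group.
Matching residues: Glu1.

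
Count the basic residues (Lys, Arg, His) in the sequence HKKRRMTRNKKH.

Matching residues: H1, K2, K3, R4, R5, R8, K10, K11, H12.

9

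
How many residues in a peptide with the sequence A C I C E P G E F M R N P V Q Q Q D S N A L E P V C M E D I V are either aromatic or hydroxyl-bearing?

2

Aromatic: F, W, Y. Hydroxyl-bearing: S, T, Y.
Aromatic residues here: F9 (1).
Hydroxyl-bearing residues here: S19 (1).
(Y belongs to both groups, but none appear in this sequence.) Total = 1 + 1 = 2.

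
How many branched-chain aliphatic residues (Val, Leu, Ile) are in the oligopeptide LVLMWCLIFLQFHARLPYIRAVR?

9

Matching residues: L1, V2, L3, L7, I8, L10, L16, I19, V22.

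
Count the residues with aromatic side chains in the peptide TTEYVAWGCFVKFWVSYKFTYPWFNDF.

11

F, W, and Y each carry an aromatic ring on the side chain.
Matching residues: Y4, W7, F10, F13, W14, Y17, F19, Y21, W23, F24, F27.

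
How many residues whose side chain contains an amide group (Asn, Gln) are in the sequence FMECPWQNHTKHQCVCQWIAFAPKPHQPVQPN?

7

Matching residues: Q7, N8, Q13, Q17, Q27, Q30, N32.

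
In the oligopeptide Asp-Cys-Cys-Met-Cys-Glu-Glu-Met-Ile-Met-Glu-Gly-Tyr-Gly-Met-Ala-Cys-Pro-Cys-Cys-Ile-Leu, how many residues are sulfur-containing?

10

Cysteine (C, thiol) and methionine (M, thioether) are the two sulfur-containing amino acids.
Matching residues: Cys2, Cys3, Met4, Cys5, Met8, Met10, Met15, Cys17, Cys19, Cys20.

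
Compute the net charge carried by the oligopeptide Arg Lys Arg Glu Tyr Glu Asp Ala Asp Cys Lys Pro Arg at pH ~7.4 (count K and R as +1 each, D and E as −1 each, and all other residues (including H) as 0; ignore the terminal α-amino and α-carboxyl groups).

+1

Positive (K, R): Arg1, Lys2, Arg3, Lys11, Arg13 → +5.
Negative (D, E): Glu4, Glu6, Asp7, Asp9 → −4.
Net charge = (+5) + (−4) = +1.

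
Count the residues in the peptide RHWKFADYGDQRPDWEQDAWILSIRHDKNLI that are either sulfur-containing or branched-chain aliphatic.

5

Sulfur-containing: C, M. Branched-chain aliphatic: I, L, V.
Sulfur-containing residues here: none (0).
Branched-chain aliphatic residues here: I21, L22, I24, L30, I31 (5).
The two groups share no amino acid, so total = 0 + 5 = 5.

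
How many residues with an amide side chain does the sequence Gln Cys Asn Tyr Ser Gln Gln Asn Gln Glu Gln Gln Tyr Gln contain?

Only N (asparagine) and Q (glutamine) carry a side-chain carboxamide.
Matching residues: Gln1, Asn3, Gln6, Gln7, Asn8, Gln9, Gln11, Gln12, Gln14.

9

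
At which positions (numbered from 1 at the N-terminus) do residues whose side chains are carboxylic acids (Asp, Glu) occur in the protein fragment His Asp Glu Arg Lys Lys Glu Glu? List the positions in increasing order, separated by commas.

Matching residues: Asp2, Glu3, Glu7, Glu8.

2, 3, 7, 8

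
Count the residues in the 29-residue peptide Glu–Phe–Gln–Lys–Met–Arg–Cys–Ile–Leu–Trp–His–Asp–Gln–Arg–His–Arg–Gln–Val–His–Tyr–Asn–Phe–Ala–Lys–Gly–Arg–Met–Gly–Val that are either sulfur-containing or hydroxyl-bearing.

4

Sulfur-containing: C, M. Hydroxyl-bearing: S, T, Y.
Sulfur-containing residues here: Met5, Cys7, Met27 (3).
Hydroxyl-bearing residues here: Tyr20 (1).
The two groups share no amino acid, so total = 3 + 1 = 4.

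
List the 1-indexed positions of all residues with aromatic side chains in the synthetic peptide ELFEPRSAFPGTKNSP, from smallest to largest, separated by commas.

Phenylalanine (F), tryptophan (W), and tyrosine (Y) have aromatic ring side chains.
Matching residues: F3, F9.

3, 9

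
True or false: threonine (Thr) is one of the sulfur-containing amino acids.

False

Cysteine (C, thiol) and methionine (M, thioether) are the two sulfur-containing amino acids.
Threonine is not in this group.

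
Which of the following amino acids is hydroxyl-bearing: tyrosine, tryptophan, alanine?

Serine (S), threonine (T), and tyrosine (Y) each carry a hydroxyl group on the side chain.
Of the listed options, only tyrosine belongs to this group.

tyrosine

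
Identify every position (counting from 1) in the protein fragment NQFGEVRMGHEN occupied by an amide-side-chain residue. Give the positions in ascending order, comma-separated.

Asparagine (N) and glutamine (Q) have uncharged amide side chains.
Matching residues: N1, Q2, N12.

1, 2, 12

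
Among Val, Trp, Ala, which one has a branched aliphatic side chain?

The BCAAs are Val, Leu, and Ile — aliphatic side chains with a branch point.
Of the listed options, only Val belongs to this group.

Val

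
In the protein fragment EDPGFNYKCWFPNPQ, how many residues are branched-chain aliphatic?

0

V, L, and I make up the branched-chain aliphatic group.
None of the 15 residues belong to this group.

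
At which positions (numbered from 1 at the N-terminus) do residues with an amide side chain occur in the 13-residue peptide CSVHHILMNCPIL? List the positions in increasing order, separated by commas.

9

Asparagine (N) and glutamine (Q) have uncharged amide side chains.
Matching residues: N9.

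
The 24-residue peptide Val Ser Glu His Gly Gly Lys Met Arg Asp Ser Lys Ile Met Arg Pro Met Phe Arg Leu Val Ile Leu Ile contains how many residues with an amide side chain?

0

Asparagine (N) and glutamine (Q) have uncharged amide side chains.
None of the 24 residues belong to this group.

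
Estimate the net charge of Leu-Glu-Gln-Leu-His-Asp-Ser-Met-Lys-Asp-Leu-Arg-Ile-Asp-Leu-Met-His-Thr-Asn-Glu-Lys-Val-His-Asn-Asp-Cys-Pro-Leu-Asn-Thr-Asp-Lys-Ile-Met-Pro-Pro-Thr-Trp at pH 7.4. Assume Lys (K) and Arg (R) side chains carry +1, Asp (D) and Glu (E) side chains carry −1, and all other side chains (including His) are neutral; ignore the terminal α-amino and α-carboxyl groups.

Positive (K, R): Lys9, Arg12, Lys21, Lys32 → +4.
Negative (D, E): Glu2, Asp6, Asp10, Asp14, Glu20, Asp25, Asp31 → −7.
Net charge = (+4) + (−7) = −3.

-3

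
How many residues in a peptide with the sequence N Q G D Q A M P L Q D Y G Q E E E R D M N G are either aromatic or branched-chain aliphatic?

2

Aromatic: F, W, Y. Branched-chain aliphatic: I, L, V.
Aromatic residues here: Y12 (1).
Branched-chain aliphatic residues here: L9 (1).
The two groups share no amino acid, so total = 1 + 1 = 2.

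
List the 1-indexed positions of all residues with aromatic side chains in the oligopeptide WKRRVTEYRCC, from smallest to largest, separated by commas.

1, 8

The aromatic amino acids are Phe (F, benzyl), Trp (W, indole), and Tyr (Y, phenol).
Matching residues: W1, Y8.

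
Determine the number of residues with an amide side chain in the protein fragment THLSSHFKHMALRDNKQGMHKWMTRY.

2

The amide-side-chain residues are Asn (N) and Gln (Q).
Matching residues: N15, Q17.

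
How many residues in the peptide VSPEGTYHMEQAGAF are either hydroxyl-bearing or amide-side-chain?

4

Hydroxyl-bearing: S, T, Y. Amide-side-chain: N, Q.
Hydroxyl-bearing residues here: S2, T6, Y7 (3).
Amide-side-chain residues here: Q11 (1).
The two groups share no amino acid, so total = 3 + 1 = 4.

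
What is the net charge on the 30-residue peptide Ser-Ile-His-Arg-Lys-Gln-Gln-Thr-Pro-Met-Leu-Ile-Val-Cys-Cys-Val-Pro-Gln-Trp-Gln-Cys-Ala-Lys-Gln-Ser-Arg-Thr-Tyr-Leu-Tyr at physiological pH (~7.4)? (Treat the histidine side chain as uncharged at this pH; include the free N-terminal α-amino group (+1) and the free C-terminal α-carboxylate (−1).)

+4

At pH ~7.4 the Lys and Arg side chains are protonated (+1), the Asp and Glu side chains are deprotonated (−1), and with His taken as neutral all other side chains carry no charge.
Positive (K, R): Arg4, Lys5, Lys23, Arg26 → +4.
Negative (D, E): none → −0.
The N-terminus (+1) and C-terminus (−1) cancel.
Net charge = (+4) + (−0) = +4.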